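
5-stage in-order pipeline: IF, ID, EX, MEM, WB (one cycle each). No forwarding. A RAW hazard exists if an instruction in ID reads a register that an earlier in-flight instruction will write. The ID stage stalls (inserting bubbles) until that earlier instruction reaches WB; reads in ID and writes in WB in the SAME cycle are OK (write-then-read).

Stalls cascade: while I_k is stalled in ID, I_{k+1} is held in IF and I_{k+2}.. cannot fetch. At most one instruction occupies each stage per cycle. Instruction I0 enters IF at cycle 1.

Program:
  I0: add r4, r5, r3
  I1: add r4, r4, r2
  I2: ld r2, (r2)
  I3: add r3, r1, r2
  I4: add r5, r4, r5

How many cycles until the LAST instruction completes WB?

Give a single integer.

I0 add r4 <- r5,r3: IF@1 ID@2 stall=0 (-) EX@3 MEM@4 WB@5
I1 add r4 <- r4,r2: IF@2 ID@3 stall=2 (RAW on I0.r4 (WB@5)) EX@6 MEM@7 WB@8
I2 ld r2 <- r2: IF@3 ID@6 stall=0 (-) EX@7 MEM@8 WB@9
I3 add r3 <- r1,r2: IF@6 ID@7 stall=2 (RAW on I2.r2 (WB@9)) EX@10 MEM@11 WB@12
I4 add r5 <- r4,r5: IF@7 ID@10 stall=0 (-) EX@11 MEM@12 WB@13

Answer: 13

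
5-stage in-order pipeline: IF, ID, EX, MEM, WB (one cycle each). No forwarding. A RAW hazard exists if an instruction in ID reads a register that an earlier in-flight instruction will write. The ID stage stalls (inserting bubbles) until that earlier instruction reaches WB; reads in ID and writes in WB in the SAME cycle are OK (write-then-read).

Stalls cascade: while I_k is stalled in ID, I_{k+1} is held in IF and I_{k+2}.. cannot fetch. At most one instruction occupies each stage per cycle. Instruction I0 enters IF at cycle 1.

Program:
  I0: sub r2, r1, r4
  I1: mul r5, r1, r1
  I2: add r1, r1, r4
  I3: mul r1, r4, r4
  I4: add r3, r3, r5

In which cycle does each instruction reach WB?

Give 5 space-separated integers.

I0 sub r2 <- r1,r4: IF@1 ID@2 stall=0 (-) EX@3 MEM@4 WB@5
I1 mul r5 <- r1,r1: IF@2 ID@3 stall=0 (-) EX@4 MEM@5 WB@6
I2 add r1 <- r1,r4: IF@3 ID@4 stall=0 (-) EX@5 MEM@6 WB@7
I3 mul r1 <- r4,r4: IF@4 ID@5 stall=0 (-) EX@6 MEM@7 WB@8
I4 add r3 <- r3,r5: IF@5 ID@6 stall=0 (-) EX@7 MEM@8 WB@9

Answer: 5 6 7 8 9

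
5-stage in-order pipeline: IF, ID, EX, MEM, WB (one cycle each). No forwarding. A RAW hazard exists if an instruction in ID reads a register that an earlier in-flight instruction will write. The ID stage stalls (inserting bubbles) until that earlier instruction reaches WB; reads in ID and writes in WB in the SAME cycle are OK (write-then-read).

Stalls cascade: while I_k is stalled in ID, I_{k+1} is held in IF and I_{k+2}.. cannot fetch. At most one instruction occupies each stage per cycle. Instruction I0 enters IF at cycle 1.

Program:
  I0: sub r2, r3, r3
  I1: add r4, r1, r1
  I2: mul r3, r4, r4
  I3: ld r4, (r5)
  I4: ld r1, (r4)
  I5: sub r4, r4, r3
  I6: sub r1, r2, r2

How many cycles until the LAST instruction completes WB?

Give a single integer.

I0 sub r2 <- r3,r3: IF@1 ID@2 stall=0 (-) EX@3 MEM@4 WB@5
I1 add r4 <- r1,r1: IF@2 ID@3 stall=0 (-) EX@4 MEM@5 WB@6
I2 mul r3 <- r4,r4: IF@3 ID@4 stall=2 (RAW on I1.r4 (WB@6)) EX@7 MEM@8 WB@9
I3 ld r4 <- r5: IF@4 ID@7 stall=0 (-) EX@8 MEM@9 WB@10
I4 ld r1 <- r4: IF@7 ID@8 stall=2 (RAW on I3.r4 (WB@10)) EX@11 MEM@12 WB@13
I5 sub r4 <- r4,r3: IF@8 ID@11 stall=0 (-) EX@12 MEM@13 WB@14
I6 sub r1 <- r2,r2: IF@11 ID@12 stall=0 (-) EX@13 MEM@14 WB@15

Answer: 15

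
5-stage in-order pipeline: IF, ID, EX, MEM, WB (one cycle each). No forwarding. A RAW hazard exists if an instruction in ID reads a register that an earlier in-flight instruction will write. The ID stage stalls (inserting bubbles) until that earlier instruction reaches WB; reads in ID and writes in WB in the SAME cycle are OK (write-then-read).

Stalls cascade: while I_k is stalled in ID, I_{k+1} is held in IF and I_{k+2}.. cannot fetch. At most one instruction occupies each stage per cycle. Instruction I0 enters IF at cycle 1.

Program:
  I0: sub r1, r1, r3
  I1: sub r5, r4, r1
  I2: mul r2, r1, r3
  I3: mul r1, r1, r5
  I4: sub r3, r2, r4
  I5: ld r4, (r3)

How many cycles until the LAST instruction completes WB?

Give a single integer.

I0 sub r1 <- r1,r3: IF@1 ID@2 stall=0 (-) EX@3 MEM@4 WB@5
I1 sub r5 <- r4,r1: IF@2 ID@3 stall=2 (RAW on I0.r1 (WB@5)) EX@6 MEM@7 WB@8
I2 mul r2 <- r1,r3: IF@3 ID@6 stall=0 (-) EX@7 MEM@8 WB@9
I3 mul r1 <- r1,r5: IF@6 ID@7 stall=1 (RAW on I1.r5 (WB@8)) EX@9 MEM@10 WB@11
I4 sub r3 <- r2,r4: IF@7 ID@9 stall=0 (-) EX@10 MEM@11 WB@12
I5 ld r4 <- r3: IF@9 ID@10 stall=2 (RAW on I4.r3 (WB@12)) EX@13 MEM@14 WB@15

Answer: 15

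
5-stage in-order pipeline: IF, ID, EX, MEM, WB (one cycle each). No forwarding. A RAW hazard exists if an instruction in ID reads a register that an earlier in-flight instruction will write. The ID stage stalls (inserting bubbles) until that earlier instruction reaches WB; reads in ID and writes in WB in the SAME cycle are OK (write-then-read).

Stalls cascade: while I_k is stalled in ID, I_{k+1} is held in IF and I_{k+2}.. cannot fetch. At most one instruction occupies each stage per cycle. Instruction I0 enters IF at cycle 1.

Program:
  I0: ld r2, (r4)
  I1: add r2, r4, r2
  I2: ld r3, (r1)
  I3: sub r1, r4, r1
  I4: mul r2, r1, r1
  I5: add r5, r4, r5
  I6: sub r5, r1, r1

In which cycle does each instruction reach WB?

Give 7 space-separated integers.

I0 ld r2 <- r4: IF@1 ID@2 stall=0 (-) EX@3 MEM@4 WB@5
I1 add r2 <- r4,r2: IF@2 ID@3 stall=2 (RAW on I0.r2 (WB@5)) EX@6 MEM@7 WB@8
I2 ld r3 <- r1: IF@3 ID@6 stall=0 (-) EX@7 MEM@8 WB@9
I3 sub r1 <- r4,r1: IF@6 ID@7 stall=0 (-) EX@8 MEM@9 WB@10
I4 mul r2 <- r1,r1: IF@7 ID@8 stall=2 (RAW on I3.r1 (WB@10)) EX@11 MEM@12 WB@13
I5 add r5 <- r4,r5: IF@8 ID@11 stall=0 (-) EX@12 MEM@13 WB@14
I6 sub r5 <- r1,r1: IF@11 ID@12 stall=0 (-) EX@13 MEM@14 WB@15

Answer: 5 8 9 10 13 14 15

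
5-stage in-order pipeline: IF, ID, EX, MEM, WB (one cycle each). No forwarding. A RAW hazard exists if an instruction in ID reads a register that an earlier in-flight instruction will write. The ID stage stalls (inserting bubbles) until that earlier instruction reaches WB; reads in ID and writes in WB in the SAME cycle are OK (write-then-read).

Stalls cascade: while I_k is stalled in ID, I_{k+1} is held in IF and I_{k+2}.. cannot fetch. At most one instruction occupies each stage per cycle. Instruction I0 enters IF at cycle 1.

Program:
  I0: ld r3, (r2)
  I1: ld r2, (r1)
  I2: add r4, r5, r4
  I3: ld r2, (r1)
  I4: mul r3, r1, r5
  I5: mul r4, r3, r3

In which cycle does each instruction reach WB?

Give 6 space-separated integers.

I0 ld r3 <- r2: IF@1 ID@2 stall=0 (-) EX@3 MEM@4 WB@5
I1 ld r2 <- r1: IF@2 ID@3 stall=0 (-) EX@4 MEM@5 WB@6
I2 add r4 <- r5,r4: IF@3 ID@4 stall=0 (-) EX@5 MEM@6 WB@7
I3 ld r2 <- r1: IF@4 ID@5 stall=0 (-) EX@6 MEM@7 WB@8
I4 mul r3 <- r1,r5: IF@5 ID@6 stall=0 (-) EX@7 MEM@8 WB@9
I5 mul r4 <- r3,r3: IF@6 ID@7 stall=2 (RAW on I4.r3 (WB@9)) EX@10 MEM@11 WB@12

Answer: 5 6 7 8 9 12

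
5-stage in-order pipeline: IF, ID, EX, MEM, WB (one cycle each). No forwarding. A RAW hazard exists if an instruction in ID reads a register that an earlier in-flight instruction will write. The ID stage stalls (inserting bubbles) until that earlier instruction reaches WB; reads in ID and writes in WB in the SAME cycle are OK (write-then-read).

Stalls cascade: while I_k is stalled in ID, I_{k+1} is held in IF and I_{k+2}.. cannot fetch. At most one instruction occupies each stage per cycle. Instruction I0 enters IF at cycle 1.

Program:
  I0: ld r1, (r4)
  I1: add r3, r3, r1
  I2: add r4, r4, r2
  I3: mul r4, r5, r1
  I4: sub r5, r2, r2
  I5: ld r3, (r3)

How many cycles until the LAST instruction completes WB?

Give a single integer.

I0 ld r1 <- r4: IF@1 ID@2 stall=0 (-) EX@3 MEM@4 WB@5
I1 add r3 <- r3,r1: IF@2 ID@3 stall=2 (RAW on I0.r1 (WB@5)) EX@6 MEM@7 WB@8
I2 add r4 <- r4,r2: IF@3 ID@6 stall=0 (-) EX@7 MEM@8 WB@9
I3 mul r4 <- r5,r1: IF@6 ID@7 stall=0 (-) EX@8 MEM@9 WB@10
I4 sub r5 <- r2,r2: IF@7 ID@8 stall=0 (-) EX@9 MEM@10 WB@11
I5 ld r3 <- r3: IF@8 ID@9 stall=0 (-) EX@10 MEM@11 WB@12

Answer: 12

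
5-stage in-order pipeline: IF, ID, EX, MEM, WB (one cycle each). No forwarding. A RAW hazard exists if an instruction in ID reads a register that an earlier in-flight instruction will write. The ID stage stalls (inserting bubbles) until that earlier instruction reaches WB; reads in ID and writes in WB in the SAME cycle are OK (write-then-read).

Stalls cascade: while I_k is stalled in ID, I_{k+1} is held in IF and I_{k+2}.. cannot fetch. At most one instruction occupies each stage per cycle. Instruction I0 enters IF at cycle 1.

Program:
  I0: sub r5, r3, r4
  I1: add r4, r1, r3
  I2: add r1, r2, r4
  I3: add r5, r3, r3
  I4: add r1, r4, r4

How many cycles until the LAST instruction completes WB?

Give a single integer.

Answer: 11

Derivation:
I0 sub r5 <- r3,r4: IF@1 ID@2 stall=0 (-) EX@3 MEM@4 WB@5
I1 add r4 <- r1,r3: IF@2 ID@3 stall=0 (-) EX@4 MEM@5 WB@6
I2 add r1 <- r2,r4: IF@3 ID@4 stall=2 (RAW on I1.r4 (WB@6)) EX@7 MEM@8 WB@9
I3 add r5 <- r3,r3: IF@4 ID@7 stall=0 (-) EX@8 MEM@9 WB@10
I4 add r1 <- r4,r4: IF@7 ID@8 stall=0 (-) EX@9 MEM@10 WB@11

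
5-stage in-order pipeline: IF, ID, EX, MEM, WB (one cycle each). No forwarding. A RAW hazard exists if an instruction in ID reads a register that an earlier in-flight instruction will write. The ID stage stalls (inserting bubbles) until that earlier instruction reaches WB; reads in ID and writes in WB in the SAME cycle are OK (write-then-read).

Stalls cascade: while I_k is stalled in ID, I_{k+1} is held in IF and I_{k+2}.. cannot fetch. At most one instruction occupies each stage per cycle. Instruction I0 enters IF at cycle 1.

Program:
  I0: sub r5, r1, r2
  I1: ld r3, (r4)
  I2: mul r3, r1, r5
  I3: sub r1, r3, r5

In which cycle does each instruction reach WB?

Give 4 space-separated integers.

I0 sub r5 <- r1,r2: IF@1 ID@2 stall=0 (-) EX@3 MEM@4 WB@5
I1 ld r3 <- r4: IF@2 ID@3 stall=0 (-) EX@4 MEM@5 WB@6
I2 mul r3 <- r1,r5: IF@3 ID@4 stall=1 (RAW on I0.r5 (WB@5)) EX@6 MEM@7 WB@8
I3 sub r1 <- r3,r5: IF@4 ID@6 stall=2 (RAW on I2.r3 (WB@8)) EX@9 MEM@10 WB@11

Answer: 5 6 8 11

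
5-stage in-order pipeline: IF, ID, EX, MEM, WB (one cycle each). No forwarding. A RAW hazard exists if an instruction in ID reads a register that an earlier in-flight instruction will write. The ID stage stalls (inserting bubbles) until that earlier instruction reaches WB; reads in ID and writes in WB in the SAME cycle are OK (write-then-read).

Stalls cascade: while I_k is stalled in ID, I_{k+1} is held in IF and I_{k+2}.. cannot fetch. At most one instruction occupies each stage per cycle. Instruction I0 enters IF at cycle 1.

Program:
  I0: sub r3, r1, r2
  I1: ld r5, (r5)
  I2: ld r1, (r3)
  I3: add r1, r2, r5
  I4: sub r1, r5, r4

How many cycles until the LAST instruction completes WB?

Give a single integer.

Answer: 10

Derivation:
I0 sub r3 <- r1,r2: IF@1 ID@2 stall=0 (-) EX@3 MEM@4 WB@5
I1 ld r5 <- r5: IF@2 ID@3 stall=0 (-) EX@4 MEM@5 WB@6
I2 ld r1 <- r3: IF@3 ID@4 stall=1 (RAW on I0.r3 (WB@5)) EX@6 MEM@7 WB@8
I3 add r1 <- r2,r5: IF@4 ID@6 stall=0 (-) EX@7 MEM@8 WB@9
I4 sub r1 <- r5,r4: IF@6 ID@7 stall=0 (-) EX@8 MEM@9 WB@10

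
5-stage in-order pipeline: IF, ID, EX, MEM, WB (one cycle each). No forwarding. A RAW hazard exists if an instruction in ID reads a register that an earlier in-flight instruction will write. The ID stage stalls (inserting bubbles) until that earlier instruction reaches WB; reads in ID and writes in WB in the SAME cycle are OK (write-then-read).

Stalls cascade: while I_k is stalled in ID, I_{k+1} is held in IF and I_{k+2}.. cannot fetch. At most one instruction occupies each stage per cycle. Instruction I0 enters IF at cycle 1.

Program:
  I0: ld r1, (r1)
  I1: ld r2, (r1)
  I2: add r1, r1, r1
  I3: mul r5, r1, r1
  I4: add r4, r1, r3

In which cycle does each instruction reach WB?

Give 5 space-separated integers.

I0 ld r1 <- r1: IF@1 ID@2 stall=0 (-) EX@3 MEM@4 WB@5
I1 ld r2 <- r1: IF@2 ID@3 stall=2 (RAW on I0.r1 (WB@5)) EX@6 MEM@7 WB@8
I2 add r1 <- r1,r1: IF@3 ID@6 stall=0 (-) EX@7 MEM@8 WB@9
I3 mul r5 <- r1,r1: IF@6 ID@7 stall=2 (RAW on I2.r1 (WB@9)) EX@10 MEM@11 WB@12
I4 add r4 <- r1,r3: IF@7 ID@10 stall=0 (-) EX@11 MEM@12 WB@13

Answer: 5 8 9 12 13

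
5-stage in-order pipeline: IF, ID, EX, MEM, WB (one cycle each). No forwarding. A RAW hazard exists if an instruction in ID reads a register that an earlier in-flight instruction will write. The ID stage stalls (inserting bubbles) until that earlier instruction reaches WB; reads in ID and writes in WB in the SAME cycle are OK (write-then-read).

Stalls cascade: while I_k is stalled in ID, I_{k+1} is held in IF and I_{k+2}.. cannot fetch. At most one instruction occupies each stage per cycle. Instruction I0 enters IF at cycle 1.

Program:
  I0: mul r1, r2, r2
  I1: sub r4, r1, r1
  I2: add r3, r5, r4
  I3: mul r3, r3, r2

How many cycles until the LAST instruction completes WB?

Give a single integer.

I0 mul r1 <- r2,r2: IF@1 ID@2 stall=0 (-) EX@3 MEM@4 WB@5
I1 sub r4 <- r1,r1: IF@2 ID@3 stall=2 (RAW on I0.r1 (WB@5)) EX@6 MEM@7 WB@8
I2 add r3 <- r5,r4: IF@3 ID@6 stall=2 (RAW on I1.r4 (WB@8)) EX@9 MEM@10 WB@11
I3 mul r3 <- r3,r2: IF@6 ID@9 stall=2 (RAW on I2.r3 (WB@11)) EX@12 MEM@13 WB@14

Answer: 14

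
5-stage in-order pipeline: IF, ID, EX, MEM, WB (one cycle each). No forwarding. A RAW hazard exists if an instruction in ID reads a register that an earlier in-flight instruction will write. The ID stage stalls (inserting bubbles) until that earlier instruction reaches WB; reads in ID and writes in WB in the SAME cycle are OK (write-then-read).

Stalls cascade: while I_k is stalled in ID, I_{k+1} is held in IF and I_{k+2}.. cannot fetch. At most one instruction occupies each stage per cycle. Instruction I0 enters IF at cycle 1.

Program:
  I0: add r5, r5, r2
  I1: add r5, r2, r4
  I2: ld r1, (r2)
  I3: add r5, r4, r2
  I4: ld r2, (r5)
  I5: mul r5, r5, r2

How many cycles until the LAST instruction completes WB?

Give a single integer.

I0 add r5 <- r5,r2: IF@1 ID@2 stall=0 (-) EX@3 MEM@4 WB@5
I1 add r5 <- r2,r4: IF@2 ID@3 stall=0 (-) EX@4 MEM@5 WB@6
I2 ld r1 <- r2: IF@3 ID@4 stall=0 (-) EX@5 MEM@6 WB@7
I3 add r5 <- r4,r2: IF@4 ID@5 stall=0 (-) EX@6 MEM@7 WB@8
I4 ld r2 <- r5: IF@5 ID@6 stall=2 (RAW on I3.r5 (WB@8)) EX@9 MEM@10 WB@11
I5 mul r5 <- r5,r2: IF@6 ID@9 stall=2 (RAW on I4.r2 (WB@11)) EX@12 MEM@13 WB@14

Answer: 14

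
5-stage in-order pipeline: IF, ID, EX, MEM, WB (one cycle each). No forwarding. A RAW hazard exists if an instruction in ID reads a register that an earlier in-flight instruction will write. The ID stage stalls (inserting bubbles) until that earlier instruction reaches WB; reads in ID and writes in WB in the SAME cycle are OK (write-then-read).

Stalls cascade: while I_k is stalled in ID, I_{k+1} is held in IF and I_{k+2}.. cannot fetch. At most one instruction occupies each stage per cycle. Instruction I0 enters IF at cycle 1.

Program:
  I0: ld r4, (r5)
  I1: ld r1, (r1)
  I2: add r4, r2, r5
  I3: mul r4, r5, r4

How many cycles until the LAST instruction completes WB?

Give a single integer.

I0 ld r4 <- r5: IF@1 ID@2 stall=0 (-) EX@3 MEM@4 WB@5
I1 ld r1 <- r1: IF@2 ID@3 stall=0 (-) EX@4 MEM@5 WB@6
I2 add r4 <- r2,r5: IF@3 ID@4 stall=0 (-) EX@5 MEM@6 WB@7
I3 mul r4 <- r5,r4: IF@4 ID@5 stall=2 (RAW on I2.r4 (WB@7)) EX@8 MEM@9 WB@10

Answer: 10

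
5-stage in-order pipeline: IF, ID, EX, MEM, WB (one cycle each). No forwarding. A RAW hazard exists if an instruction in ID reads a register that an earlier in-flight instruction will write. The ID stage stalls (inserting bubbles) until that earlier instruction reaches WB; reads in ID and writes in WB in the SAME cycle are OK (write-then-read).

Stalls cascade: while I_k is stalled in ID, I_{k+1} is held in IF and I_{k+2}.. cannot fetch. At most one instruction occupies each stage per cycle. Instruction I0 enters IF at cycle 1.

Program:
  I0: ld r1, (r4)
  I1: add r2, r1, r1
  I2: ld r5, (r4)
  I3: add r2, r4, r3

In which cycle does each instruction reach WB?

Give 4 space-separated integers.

I0 ld r1 <- r4: IF@1 ID@2 stall=0 (-) EX@3 MEM@4 WB@5
I1 add r2 <- r1,r1: IF@2 ID@3 stall=2 (RAW on I0.r1 (WB@5)) EX@6 MEM@7 WB@8
I2 ld r5 <- r4: IF@3 ID@6 stall=0 (-) EX@7 MEM@8 WB@9
I3 add r2 <- r4,r3: IF@6 ID@7 stall=0 (-) EX@8 MEM@9 WB@10

Answer: 5 8 9 10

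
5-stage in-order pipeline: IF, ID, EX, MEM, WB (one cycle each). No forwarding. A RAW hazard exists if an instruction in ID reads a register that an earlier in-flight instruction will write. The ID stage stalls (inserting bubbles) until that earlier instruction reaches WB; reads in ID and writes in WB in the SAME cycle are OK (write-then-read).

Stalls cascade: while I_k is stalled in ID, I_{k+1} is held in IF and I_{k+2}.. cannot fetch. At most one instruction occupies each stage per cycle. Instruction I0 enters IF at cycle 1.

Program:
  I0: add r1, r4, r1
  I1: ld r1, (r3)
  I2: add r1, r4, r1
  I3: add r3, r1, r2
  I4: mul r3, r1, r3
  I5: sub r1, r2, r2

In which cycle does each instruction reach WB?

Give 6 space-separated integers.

I0 add r1 <- r4,r1: IF@1 ID@2 stall=0 (-) EX@3 MEM@4 WB@5
I1 ld r1 <- r3: IF@2 ID@3 stall=0 (-) EX@4 MEM@5 WB@6
I2 add r1 <- r4,r1: IF@3 ID@4 stall=2 (RAW on I1.r1 (WB@6)) EX@7 MEM@8 WB@9
I3 add r3 <- r1,r2: IF@4 ID@7 stall=2 (RAW on I2.r1 (WB@9)) EX@10 MEM@11 WB@12
I4 mul r3 <- r1,r3: IF@7 ID@10 stall=2 (RAW on I3.r3 (WB@12)) EX@13 MEM@14 WB@15
I5 sub r1 <- r2,r2: IF@10 ID@13 stall=0 (-) EX@14 MEM@15 WB@16

Answer: 5 6 9 12 15 16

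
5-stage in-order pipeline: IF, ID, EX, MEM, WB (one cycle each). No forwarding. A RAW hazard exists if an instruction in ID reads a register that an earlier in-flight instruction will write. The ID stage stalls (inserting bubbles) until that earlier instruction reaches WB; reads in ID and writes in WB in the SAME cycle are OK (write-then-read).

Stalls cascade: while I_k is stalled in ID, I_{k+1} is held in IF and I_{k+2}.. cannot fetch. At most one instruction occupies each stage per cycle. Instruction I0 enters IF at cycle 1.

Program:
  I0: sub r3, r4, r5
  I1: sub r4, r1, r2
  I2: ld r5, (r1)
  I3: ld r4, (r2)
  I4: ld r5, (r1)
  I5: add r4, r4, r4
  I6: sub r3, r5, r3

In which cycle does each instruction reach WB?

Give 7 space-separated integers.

I0 sub r3 <- r4,r5: IF@1 ID@2 stall=0 (-) EX@3 MEM@4 WB@5
I1 sub r4 <- r1,r2: IF@2 ID@3 stall=0 (-) EX@4 MEM@5 WB@6
I2 ld r5 <- r1: IF@3 ID@4 stall=0 (-) EX@5 MEM@6 WB@7
I3 ld r4 <- r2: IF@4 ID@5 stall=0 (-) EX@6 MEM@7 WB@8
I4 ld r5 <- r1: IF@5 ID@6 stall=0 (-) EX@7 MEM@8 WB@9
I5 add r4 <- r4,r4: IF@6 ID@7 stall=1 (RAW on I3.r4 (WB@8)) EX@9 MEM@10 WB@11
I6 sub r3 <- r5,r3: IF@7 ID@9 stall=0 (-) EX@10 MEM@11 WB@12

Answer: 5 6 7 8 9 11 12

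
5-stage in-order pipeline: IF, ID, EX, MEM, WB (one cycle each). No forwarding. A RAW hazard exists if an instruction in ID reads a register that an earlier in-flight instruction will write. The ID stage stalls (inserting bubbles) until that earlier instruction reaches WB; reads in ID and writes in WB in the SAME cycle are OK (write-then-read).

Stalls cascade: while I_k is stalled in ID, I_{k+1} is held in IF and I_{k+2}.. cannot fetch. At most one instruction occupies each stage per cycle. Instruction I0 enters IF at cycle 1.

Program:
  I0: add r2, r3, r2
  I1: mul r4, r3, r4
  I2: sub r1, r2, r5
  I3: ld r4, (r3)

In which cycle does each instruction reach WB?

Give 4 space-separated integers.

Answer: 5 6 8 9

Derivation:
I0 add r2 <- r3,r2: IF@1 ID@2 stall=0 (-) EX@3 MEM@4 WB@5
I1 mul r4 <- r3,r4: IF@2 ID@3 stall=0 (-) EX@4 MEM@5 WB@6
I2 sub r1 <- r2,r5: IF@3 ID@4 stall=1 (RAW on I0.r2 (WB@5)) EX@6 MEM@7 WB@8
I3 ld r4 <- r3: IF@4 ID@6 stall=0 (-) EX@7 MEM@8 WB@9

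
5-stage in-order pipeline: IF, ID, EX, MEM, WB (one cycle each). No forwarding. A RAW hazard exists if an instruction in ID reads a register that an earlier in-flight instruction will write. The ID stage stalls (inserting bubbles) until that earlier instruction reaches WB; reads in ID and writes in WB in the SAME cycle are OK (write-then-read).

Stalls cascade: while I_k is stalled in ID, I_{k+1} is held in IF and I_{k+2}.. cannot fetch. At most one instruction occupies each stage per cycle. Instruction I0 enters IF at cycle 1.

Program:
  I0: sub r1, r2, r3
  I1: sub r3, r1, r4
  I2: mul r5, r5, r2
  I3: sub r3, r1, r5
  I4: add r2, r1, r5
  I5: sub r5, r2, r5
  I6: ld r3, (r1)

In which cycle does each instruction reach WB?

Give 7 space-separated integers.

Answer: 5 8 9 12 13 16 17

Derivation:
I0 sub r1 <- r2,r3: IF@1 ID@2 stall=0 (-) EX@3 MEM@4 WB@5
I1 sub r3 <- r1,r4: IF@2 ID@3 stall=2 (RAW on I0.r1 (WB@5)) EX@6 MEM@7 WB@8
I2 mul r5 <- r5,r2: IF@3 ID@6 stall=0 (-) EX@7 MEM@8 WB@9
I3 sub r3 <- r1,r5: IF@6 ID@7 stall=2 (RAW on I2.r5 (WB@9)) EX@10 MEM@11 WB@12
I4 add r2 <- r1,r5: IF@7 ID@10 stall=0 (-) EX@11 MEM@12 WB@13
I5 sub r5 <- r2,r5: IF@10 ID@11 stall=2 (RAW on I4.r2 (WB@13)) EX@14 MEM@15 WB@16
I6 ld r3 <- r1: IF@11 ID@14 stall=0 (-) EX@15 MEM@16 WB@17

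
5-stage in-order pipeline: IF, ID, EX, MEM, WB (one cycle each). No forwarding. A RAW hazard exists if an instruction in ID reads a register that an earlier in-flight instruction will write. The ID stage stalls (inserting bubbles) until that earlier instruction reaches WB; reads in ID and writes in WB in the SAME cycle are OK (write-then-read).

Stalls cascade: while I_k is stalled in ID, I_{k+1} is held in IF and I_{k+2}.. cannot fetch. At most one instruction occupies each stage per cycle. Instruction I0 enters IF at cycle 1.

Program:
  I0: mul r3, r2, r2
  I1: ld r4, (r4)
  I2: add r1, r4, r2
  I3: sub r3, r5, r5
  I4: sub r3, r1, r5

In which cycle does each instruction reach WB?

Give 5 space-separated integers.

Answer: 5 6 9 10 12

Derivation:
I0 mul r3 <- r2,r2: IF@1 ID@2 stall=0 (-) EX@3 MEM@4 WB@5
I1 ld r4 <- r4: IF@2 ID@3 stall=0 (-) EX@4 MEM@5 WB@6
I2 add r1 <- r4,r2: IF@3 ID@4 stall=2 (RAW on I1.r4 (WB@6)) EX@7 MEM@8 WB@9
I3 sub r3 <- r5,r5: IF@4 ID@7 stall=0 (-) EX@8 MEM@9 WB@10
I4 sub r3 <- r1,r5: IF@7 ID@8 stall=1 (RAW on I2.r1 (WB@9)) EX@10 MEM@11 WB@12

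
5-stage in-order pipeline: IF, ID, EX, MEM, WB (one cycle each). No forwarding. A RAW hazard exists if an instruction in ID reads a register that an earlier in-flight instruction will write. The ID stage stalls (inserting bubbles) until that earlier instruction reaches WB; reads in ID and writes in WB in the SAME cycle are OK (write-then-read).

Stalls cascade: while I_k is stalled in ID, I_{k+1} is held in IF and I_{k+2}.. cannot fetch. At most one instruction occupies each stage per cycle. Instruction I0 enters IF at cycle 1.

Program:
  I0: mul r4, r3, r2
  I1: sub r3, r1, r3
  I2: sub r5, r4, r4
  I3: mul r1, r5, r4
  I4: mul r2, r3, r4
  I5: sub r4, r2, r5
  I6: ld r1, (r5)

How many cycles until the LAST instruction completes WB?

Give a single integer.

Answer: 16

Derivation:
I0 mul r4 <- r3,r2: IF@1 ID@2 stall=0 (-) EX@3 MEM@4 WB@5
I1 sub r3 <- r1,r3: IF@2 ID@3 stall=0 (-) EX@4 MEM@5 WB@6
I2 sub r5 <- r4,r4: IF@3 ID@4 stall=1 (RAW on I0.r4 (WB@5)) EX@6 MEM@7 WB@8
I3 mul r1 <- r5,r4: IF@4 ID@6 stall=2 (RAW on I2.r5 (WB@8)) EX@9 MEM@10 WB@11
I4 mul r2 <- r3,r4: IF@6 ID@9 stall=0 (-) EX@10 MEM@11 WB@12
I5 sub r4 <- r2,r5: IF@9 ID@10 stall=2 (RAW on I4.r2 (WB@12)) EX@13 MEM@14 WB@15
I6 ld r1 <- r5: IF@10 ID@13 stall=0 (-) EX@14 MEM@15 WB@16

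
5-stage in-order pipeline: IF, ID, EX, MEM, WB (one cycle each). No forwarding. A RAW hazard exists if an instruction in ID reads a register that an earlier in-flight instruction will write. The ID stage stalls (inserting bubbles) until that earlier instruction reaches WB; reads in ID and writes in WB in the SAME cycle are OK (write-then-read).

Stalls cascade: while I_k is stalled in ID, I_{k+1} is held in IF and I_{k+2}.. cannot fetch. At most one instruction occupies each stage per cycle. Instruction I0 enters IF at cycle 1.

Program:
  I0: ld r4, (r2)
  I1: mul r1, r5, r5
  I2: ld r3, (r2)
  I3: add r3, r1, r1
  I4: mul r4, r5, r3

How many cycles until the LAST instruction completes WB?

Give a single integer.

I0 ld r4 <- r2: IF@1 ID@2 stall=0 (-) EX@3 MEM@4 WB@5
I1 mul r1 <- r5,r5: IF@2 ID@3 stall=0 (-) EX@4 MEM@5 WB@6
I2 ld r3 <- r2: IF@3 ID@4 stall=0 (-) EX@5 MEM@6 WB@7
I3 add r3 <- r1,r1: IF@4 ID@5 stall=1 (RAW on I1.r1 (WB@6)) EX@7 MEM@8 WB@9
I4 mul r4 <- r5,r3: IF@5 ID@7 stall=2 (RAW on I3.r3 (WB@9)) EX@10 MEM@11 WB@12

Answer: 12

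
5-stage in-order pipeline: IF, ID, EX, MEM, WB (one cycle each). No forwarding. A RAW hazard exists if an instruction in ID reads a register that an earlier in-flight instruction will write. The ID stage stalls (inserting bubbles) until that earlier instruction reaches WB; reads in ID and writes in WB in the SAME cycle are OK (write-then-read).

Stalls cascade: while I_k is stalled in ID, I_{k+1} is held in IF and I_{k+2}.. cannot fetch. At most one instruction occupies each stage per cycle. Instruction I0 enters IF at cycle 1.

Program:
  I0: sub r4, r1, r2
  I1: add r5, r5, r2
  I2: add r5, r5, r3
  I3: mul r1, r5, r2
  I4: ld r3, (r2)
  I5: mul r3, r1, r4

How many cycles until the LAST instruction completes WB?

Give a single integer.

Answer: 15

Derivation:
I0 sub r4 <- r1,r2: IF@1 ID@2 stall=0 (-) EX@3 MEM@4 WB@5
I1 add r5 <- r5,r2: IF@2 ID@3 stall=0 (-) EX@4 MEM@5 WB@6
I2 add r5 <- r5,r3: IF@3 ID@4 stall=2 (RAW on I1.r5 (WB@6)) EX@7 MEM@8 WB@9
I3 mul r1 <- r5,r2: IF@4 ID@7 stall=2 (RAW on I2.r5 (WB@9)) EX@10 MEM@11 WB@12
I4 ld r3 <- r2: IF@7 ID@10 stall=0 (-) EX@11 MEM@12 WB@13
I5 mul r3 <- r1,r4: IF@10 ID@11 stall=1 (RAW on I3.r1 (WB@12)) EX@13 MEM@14 WB@15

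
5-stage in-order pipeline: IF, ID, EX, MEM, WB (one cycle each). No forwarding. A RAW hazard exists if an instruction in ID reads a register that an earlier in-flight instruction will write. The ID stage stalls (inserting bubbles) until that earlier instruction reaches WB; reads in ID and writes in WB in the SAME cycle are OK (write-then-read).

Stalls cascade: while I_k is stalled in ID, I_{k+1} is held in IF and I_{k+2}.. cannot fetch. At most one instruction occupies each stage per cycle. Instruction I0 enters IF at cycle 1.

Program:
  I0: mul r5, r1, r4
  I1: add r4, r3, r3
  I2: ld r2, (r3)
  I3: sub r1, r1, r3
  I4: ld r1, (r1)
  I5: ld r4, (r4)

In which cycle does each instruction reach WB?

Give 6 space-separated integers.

I0 mul r5 <- r1,r4: IF@1 ID@2 stall=0 (-) EX@3 MEM@4 WB@5
I1 add r4 <- r3,r3: IF@2 ID@3 stall=0 (-) EX@4 MEM@5 WB@6
I2 ld r2 <- r3: IF@3 ID@4 stall=0 (-) EX@5 MEM@6 WB@7
I3 sub r1 <- r1,r3: IF@4 ID@5 stall=0 (-) EX@6 MEM@7 WB@8
I4 ld r1 <- r1: IF@5 ID@6 stall=2 (RAW on I3.r1 (WB@8)) EX@9 MEM@10 WB@11
I5 ld r4 <- r4: IF@6 ID@9 stall=0 (-) EX@10 MEM@11 WB@12

Answer: 5 6 7 8 11 12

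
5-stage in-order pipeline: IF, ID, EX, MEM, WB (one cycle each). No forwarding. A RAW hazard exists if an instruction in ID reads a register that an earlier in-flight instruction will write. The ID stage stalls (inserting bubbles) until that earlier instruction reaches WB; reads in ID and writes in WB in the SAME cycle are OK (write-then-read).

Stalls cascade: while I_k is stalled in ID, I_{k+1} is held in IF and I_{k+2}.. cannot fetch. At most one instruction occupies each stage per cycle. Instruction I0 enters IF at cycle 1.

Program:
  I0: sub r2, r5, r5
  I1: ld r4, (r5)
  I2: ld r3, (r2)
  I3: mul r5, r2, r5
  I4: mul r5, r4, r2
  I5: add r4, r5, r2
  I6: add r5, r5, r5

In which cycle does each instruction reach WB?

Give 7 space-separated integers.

I0 sub r2 <- r5,r5: IF@1 ID@2 stall=0 (-) EX@3 MEM@4 WB@5
I1 ld r4 <- r5: IF@2 ID@3 stall=0 (-) EX@4 MEM@5 WB@6
I2 ld r3 <- r2: IF@3 ID@4 stall=1 (RAW on I0.r2 (WB@5)) EX@6 MEM@7 WB@8
I3 mul r5 <- r2,r5: IF@4 ID@6 stall=0 (-) EX@7 MEM@8 WB@9
I4 mul r5 <- r4,r2: IF@6 ID@7 stall=0 (-) EX@8 MEM@9 WB@10
I5 add r4 <- r5,r2: IF@7 ID@8 stall=2 (RAW on I4.r5 (WB@10)) EX@11 MEM@12 WB@13
I6 add r5 <- r5,r5: IF@8 ID@11 stall=0 (-) EX@12 MEM@13 WB@14

Answer: 5 6 8 9 10 13 14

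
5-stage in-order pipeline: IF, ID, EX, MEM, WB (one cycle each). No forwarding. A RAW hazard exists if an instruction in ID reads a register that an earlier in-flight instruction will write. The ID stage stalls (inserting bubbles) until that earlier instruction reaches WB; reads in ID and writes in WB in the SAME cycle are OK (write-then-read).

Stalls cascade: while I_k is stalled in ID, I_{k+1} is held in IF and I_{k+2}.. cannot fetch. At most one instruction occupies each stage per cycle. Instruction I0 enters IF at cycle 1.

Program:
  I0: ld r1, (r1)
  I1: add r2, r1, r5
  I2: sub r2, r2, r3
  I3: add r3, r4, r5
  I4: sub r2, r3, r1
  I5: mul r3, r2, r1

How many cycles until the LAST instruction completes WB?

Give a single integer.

I0 ld r1 <- r1: IF@1 ID@2 stall=0 (-) EX@3 MEM@4 WB@5
I1 add r2 <- r1,r5: IF@2 ID@3 stall=2 (RAW on I0.r1 (WB@5)) EX@6 MEM@7 WB@8
I2 sub r2 <- r2,r3: IF@3 ID@6 stall=2 (RAW on I1.r2 (WB@8)) EX@9 MEM@10 WB@11
I3 add r3 <- r4,r5: IF@6 ID@9 stall=0 (-) EX@10 MEM@11 WB@12
I4 sub r2 <- r3,r1: IF@9 ID@10 stall=2 (RAW on I3.r3 (WB@12)) EX@13 MEM@14 WB@15
I5 mul r3 <- r2,r1: IF@10 ID@13 stall=2 (RAW on I4.r2 (WB@15)) EX@16 MEM@17 WB@18

Answer: 18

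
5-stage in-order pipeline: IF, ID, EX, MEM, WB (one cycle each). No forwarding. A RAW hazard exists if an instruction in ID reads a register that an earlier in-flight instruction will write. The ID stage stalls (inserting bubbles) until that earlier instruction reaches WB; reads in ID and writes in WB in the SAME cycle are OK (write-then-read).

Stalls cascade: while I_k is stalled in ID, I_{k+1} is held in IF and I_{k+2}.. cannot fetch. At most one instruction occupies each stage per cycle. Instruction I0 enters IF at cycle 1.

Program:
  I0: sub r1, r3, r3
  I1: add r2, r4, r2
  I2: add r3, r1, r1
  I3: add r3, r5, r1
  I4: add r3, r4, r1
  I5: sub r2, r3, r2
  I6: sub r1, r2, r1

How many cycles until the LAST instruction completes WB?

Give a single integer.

Answer: 16

Derivation:
I0 sub r1 <- r3,r3: IF@1 ID@2 stall=0 (-) EX@3 MEM@4 WB@5
I1 add r2 <- r4,r2: IF@2 ID@3 stall=0 (-) EX@4 MEM@5 WB@6
I2 add r3 <- r1,r1: IF@3 ID@4 stall=1 (RAW on I0.r1 (WB@5)) EX@6 MEM@7 WB@8
I3 add r3 <- r5,r1: IF@4 ID@6 stall=0 (-) EX@7 MEM@8 WB@9
I4 add r3 <- r4,r1: IF@6 ID@7 stall=0 (-) EX@8 MEM@9 WB@10
I5 sub r2 <- r3,r2: IF@7 ID@8 stall=2 (RAW on I4.r3 (WB@10)) EX@11 MEM@12 WB@13
I6 sub r1 <- r2,r1: IF@8 ID@11 stall=2 (RAW on I5.r2 (WB@13)) EX@14 MEM@15 WB@16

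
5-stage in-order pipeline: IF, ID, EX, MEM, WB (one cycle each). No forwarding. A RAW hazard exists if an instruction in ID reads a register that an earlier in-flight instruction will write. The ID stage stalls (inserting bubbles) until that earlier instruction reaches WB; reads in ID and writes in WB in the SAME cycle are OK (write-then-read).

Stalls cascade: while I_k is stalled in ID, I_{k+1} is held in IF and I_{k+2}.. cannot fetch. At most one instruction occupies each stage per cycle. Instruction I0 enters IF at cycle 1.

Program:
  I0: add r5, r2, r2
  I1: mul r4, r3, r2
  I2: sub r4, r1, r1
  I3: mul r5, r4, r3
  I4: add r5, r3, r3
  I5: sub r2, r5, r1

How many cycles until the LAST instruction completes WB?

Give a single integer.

Answer: 14

Derivation:
I0 add r5 <- r2,r2: IF@1 ID@2 stall=0 (-) EX@3 MEM@4 WB@5
I1 mul r4 <- r3,r2: IF@2 ID@3 stall=0 (-) EX@4 MEM@5 WB@6
I2 sub r4 <- r1,r1: IF@3 ID@4 stall=0 (-) EX@5 MEM@6 WB@7
I3 mul r5 <- r4,r3: IF@4 ID@5 stall=2 (RAW on I2.r4 (WB@7)) EX@8 MEM@9 WB@10
I4 add r5 <- r3,r3: IF@5 ID@8 stall=0 (-) EX@9 MEM@10 WB@11
I5 sub r2 <- r5,r1: IF@8 ID@9 stall=2 (RAW on I4.r5 (WB@11)) EX@12 MEM@13 WB@14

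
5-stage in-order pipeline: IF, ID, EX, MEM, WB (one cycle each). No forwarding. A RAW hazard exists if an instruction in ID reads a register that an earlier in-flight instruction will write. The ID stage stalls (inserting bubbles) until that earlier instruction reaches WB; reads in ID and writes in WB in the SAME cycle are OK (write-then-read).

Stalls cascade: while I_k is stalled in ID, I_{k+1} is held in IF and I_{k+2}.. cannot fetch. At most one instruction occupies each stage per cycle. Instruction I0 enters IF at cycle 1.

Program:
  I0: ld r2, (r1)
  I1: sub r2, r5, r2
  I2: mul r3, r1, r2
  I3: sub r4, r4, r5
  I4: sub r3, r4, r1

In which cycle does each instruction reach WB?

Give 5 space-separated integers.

I0 ld r2 <- r1: IF@1 ID@2 stall=0 (-) EX@3 MEM@4 WB@5
I1 sub r2 <- r5,r2: IF@2 ID@3 stall=2 (RAW on I0.r2 (WB@5)) EX@6 MEM@7 WB@8
I2 mul r3 <- r1,r2: IF@3 ID@6 stall=2 (RAW on I1.r2 (WB@8)) EX@9 MEM@10 WB@11
I3 sub r4 <- r4,r5: IF@6 ID@9 stall=0 (-) EX@10 MEM@11 WB@12
I4 sub r3 <- r4,r1: IF@9 ID@10 stall=2 (RAW on I3.r4 (WB@12)) EX@13 MEM@14 WB@15

Answer: 5 8 11 12 15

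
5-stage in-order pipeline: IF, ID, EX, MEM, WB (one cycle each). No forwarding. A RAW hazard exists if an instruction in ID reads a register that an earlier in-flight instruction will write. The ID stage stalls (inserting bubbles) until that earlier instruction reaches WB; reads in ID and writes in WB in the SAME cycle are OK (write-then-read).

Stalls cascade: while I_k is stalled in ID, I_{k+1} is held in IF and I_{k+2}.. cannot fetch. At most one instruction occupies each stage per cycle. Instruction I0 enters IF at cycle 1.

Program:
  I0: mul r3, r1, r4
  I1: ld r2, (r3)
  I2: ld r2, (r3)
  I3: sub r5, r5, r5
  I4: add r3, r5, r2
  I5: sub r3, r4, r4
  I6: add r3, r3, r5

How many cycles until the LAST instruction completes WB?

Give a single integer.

I0 mul r3 <- r1,r4: IF@1 ID@2 stall=0 (-) EX@3 MEM@4 WB@5
I1 ld r2 <- r3: IF@2 ID@3 stall=2 (RAW on I0.r3 (WB@5)) EX@6 MEM@7 WB@8
I2 ld r2 <- r3: IF@3 ID@6 stall=0 (-) EX@7 MEM@8 WB@9
I3 sub r5 <- r5,r5: IF@6 ID@7 stall=0 (-) EX@8 MEM@9 WB@10
I4 add r3 <- r5,r2: IF@7 ID@8 stall=2 (RAW on I3.r5 (WB@10)) EX@11 MEM@12 WB@13
I5 sub r3 <- r4,r4: IF@8 ID@11 stall=0 (-) EX@12 MEM@13 WB@14
I6 add r3 <- r3,r5: IF@11 ID@12 stall=2 (RAW on I5.r3 (WB@14)) EX@15 MEM@16 WB@17

Answer: 17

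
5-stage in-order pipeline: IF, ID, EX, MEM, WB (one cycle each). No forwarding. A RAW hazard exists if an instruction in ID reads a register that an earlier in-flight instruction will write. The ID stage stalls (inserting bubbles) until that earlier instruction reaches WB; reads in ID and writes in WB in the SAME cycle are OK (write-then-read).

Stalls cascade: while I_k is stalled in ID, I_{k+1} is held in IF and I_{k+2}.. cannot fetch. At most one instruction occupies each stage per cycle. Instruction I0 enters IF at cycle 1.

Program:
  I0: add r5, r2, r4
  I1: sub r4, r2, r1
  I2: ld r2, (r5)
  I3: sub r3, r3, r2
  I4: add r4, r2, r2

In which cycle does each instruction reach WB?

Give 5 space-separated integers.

I0 add r5 <- r2,r4: IF@1 ID@2 stall=0 (-) EX@3 MEM@4 WB@5
I1 sub r4 <- r2,r1: IF@2 ID@3 stall=0 (-) EX@4 MEM@5 WB@6
I2 ld r2 <- r5: IF@3 ID@4 stall=1 (RAW on I0.r5 (WB@5)) EX@6 MEM@7 WB@8
I3 sub r3 <- r3,r2: IF@4 ID@6 stall=2 (RAW on I2.r2 (WB@8)) EX@9 MEM@10 WB@11
I4 add r4 <- r2,r2: IF@6 ID@9 stall=0 (-) EX@10 MEM@11 WB@12

Answer: 5 6 8 11 12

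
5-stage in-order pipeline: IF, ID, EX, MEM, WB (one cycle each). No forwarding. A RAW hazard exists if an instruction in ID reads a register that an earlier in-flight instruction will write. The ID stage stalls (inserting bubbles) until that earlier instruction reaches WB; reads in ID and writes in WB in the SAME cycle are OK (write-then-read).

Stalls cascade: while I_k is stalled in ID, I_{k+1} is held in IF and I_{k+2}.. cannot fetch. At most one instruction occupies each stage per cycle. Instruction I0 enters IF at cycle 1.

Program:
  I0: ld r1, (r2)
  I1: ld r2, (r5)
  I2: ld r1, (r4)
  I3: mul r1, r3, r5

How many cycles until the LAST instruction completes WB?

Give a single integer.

I0 ld r1 <- r2: IF@1 ID@2 stall=0 (-) EX@3 MEM@4 WB@5
I1 ld r2 <- r5: IF@2 ID@3 stall=0 (-) EX@4 MEM@5 WB@6
I2 ld r1 <- r4: IF@3 ID@4 stall=0 (-) EX@5 MEM@6 WB@7
I3 mul r1 <- r3,r5: IF@4 ID@5 stall=0 (-) EX@6 MEM@7 WB@8

Answer: 8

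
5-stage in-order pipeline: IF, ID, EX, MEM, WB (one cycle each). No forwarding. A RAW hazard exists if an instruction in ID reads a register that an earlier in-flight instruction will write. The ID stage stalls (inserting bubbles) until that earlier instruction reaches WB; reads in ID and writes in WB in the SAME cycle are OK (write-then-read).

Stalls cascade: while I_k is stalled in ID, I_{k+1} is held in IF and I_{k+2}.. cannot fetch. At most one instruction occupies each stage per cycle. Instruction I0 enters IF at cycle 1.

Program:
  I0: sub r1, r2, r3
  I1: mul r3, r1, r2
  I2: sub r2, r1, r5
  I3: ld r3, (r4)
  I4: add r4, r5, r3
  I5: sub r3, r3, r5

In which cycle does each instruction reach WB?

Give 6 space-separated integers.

Answer: 5 8 9 10 13 14

Derivation:
I0 sub r1 <- r2,r3: IF@1 ID@2 stall=0 (-) EX@3 MEM@4 WB@5
I1 mul r3 <- r1,r2: IF@2 ID@3 stall=2 (RAW on I0.r1 (WB@5)) EX@6 MEM@7 WB@8
I2 sub r2 <- r1,r5: IF@3 ID@6 stall=0 (-) EX@7 MEM@8 WB@9
I3 ld r3 <- r4: IF@6 ID@7 stall=0 (-) EX@8 MEM@9 WB@10
I4 add r4 <- r5,r3: IF@7 ID@8 stall=2 (RAW on I3.r3 (WB@10)) EX@11 MEM@12 WB@13
I5 sub r3 <- r3,r5: IF@8 ID@11 stall=0 (-) EX@12 MEM@13 WB@14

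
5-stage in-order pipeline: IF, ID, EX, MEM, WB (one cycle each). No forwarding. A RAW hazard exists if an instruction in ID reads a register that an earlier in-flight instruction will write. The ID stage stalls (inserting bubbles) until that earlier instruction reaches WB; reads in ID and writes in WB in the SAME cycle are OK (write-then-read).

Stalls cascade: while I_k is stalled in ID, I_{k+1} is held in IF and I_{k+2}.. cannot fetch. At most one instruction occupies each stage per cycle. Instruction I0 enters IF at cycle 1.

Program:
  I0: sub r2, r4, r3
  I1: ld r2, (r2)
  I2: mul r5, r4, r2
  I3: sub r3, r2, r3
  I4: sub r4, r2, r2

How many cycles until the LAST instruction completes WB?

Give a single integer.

Answer: 13

Derivation:
I0 sub r2 <- r4,r3: IF@1 ID@2 stall=0 (-) EX@3 MEM@4 WB@5
I1 ld r2 <- r2: IF@2 ID@3 stall=2 (RAW on I0.r2 (WB@5)) EX@6 MEM@7 WB@8
I2 mul r5 <- r4,r2: IF@3 ID@6 stall=2 (RAW on I1.r2 (WB@8)) EX@9 MEM@10 WB@11
I3 sub r3 <- r2,r3: IF@6 ID@9 stall=0 (-) EX@10 MEM@11 WB@12
I4 sub r4 <- r2,r2: IF@9 ID@10 stall=0 (-) EX@11 MEM@12 WB@13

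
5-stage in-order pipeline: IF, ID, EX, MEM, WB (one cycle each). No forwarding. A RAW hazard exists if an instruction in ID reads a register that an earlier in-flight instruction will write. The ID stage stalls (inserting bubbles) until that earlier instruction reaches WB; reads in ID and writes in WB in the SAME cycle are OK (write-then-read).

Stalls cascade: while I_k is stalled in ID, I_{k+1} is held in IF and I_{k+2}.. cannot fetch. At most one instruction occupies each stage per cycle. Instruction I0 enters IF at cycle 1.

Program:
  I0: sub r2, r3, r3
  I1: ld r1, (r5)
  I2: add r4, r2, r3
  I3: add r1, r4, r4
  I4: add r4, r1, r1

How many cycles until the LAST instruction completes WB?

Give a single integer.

Answer: 14

Derivation:
I0 sub r2 <- r3,r3: IF@1 ID@2 stall=0 (-) EX@3 MEM@4 WB@5
I1 ld r1 <- r5: IF@2 ID@3 stall=0 (-) EX@4 MEM@5 WB@6
I2 add r4 <- r2,r3: IF@3 ID@4 stall=1 (RAW on I0.r2 (WB@5)) EX@6 MEM@7 WB@8
I3 add r1 <- r4,r4: IF@4 ID@6 stall=2 (RAW on I2.r4 (WB@8)) EX@9 MEM@10 WB@11
I4 add r4 <- r1,r1: IF@6 ID@9 stall=2 (RAW on I3.r1 (WB@11)) EX@12 MEM@13 WB@14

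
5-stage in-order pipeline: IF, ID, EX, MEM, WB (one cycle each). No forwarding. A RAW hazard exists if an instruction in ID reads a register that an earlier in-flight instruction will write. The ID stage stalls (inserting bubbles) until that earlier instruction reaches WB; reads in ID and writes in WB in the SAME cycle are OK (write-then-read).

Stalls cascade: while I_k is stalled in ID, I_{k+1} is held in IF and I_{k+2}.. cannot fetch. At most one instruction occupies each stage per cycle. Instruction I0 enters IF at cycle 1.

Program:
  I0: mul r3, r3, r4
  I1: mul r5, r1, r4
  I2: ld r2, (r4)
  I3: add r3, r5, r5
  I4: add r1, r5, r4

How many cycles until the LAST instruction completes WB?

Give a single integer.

I0 mul r3 <- r3,r4: IF@1 ID@2 stall=0 (-) EX@3 MEM@4 WB@5
I1 mul r5 <- r1,r4: IF@2 ID@3 stall=0 (-) EX@4 MEM@5 WB@6
I2 ld r2 <- r4: IF@3 ID@4 stall=0 (-) EX@5 MEM@6 WB@7
I3 add r3 <- r5,r5: IF@4 ID@5 stall=1 (RAW on I1.r5 (WB@6)) EX@7 MEM@8 WB@9
I4 add r1 <- r5,r4: IF@5 ID@7 stall=0 (-) EX@8 MEM@9 WB@10

Answer: 10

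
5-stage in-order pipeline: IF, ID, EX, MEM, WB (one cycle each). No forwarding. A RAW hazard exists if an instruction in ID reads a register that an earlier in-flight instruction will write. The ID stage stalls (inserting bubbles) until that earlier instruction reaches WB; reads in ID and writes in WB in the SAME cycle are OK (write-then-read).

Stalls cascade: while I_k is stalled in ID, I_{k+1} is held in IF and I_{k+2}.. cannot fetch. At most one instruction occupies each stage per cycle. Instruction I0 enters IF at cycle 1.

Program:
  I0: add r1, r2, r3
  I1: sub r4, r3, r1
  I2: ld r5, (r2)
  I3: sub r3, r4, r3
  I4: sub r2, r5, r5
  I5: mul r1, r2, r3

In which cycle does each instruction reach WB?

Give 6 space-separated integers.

Answer: 5 8 9 11 12 15

Derivation:
I0 add r1 <- r2,r3: IF@1 ID@2 stall=0 (-) EX@3 MEM@4 WB@5
I1 sub r4 <- r3,r1: IF@2 ID@3 stall=2 (RAW on I0.r1 (WB@5)) EX@6 MEM@7 WB@8
I2 ld r5 <- r2: IF@3 ID@6 stall=0 (-) EX@7 MEM@8 WB@9
I3 sub r3 <- r4,r3: IF@6 ID@7 stall=1 (RAW on I1.r4 (WB@8)) EX@9 MEM@10 WB@11
I4 sub r2 <- r5,r5: IF@7 ID@9 stall=0 (-) EX@10 MEM@11 WB@12
I5 mul r1 <- r2,r3: IF@9 ID@10 stall=2 (RAW on I4.r2 (WB@12)) EX@13 MEM@14 WB@15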